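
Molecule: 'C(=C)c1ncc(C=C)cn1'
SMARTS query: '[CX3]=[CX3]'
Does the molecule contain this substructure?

Yes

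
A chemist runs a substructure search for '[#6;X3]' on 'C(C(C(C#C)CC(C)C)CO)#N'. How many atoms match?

0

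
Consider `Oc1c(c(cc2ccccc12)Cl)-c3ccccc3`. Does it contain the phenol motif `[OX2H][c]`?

The pattern [OX2H][c] describes a hydroxyl oxygen attached to an aromatic carbon — a phenol.
The molecule carries a hydroxyl group (-OH), whose atoms satisfy every constraint of the query, so the pattern matches.

Yes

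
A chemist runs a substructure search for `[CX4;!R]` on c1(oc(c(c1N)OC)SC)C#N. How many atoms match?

2

The query [CX4;!R] means: aliphatic carbon with four total connections, not in a ring.
Check the 12 heavy atoms by environment: 1× o (aromatic, X2, in 5-ring) → no; 4× c (aromatic, X3, in 5-ring) → no; 1× C (X2, acyclic) → no; 1× N (X1, acyclic) → no; 1× N (X3, acyclic) → no; 1× O (X2, acyclic) → no; 2× C (X4, acyclic) → match; 1× S (X2, acyclic) → no.
That gives 2 matching atoms.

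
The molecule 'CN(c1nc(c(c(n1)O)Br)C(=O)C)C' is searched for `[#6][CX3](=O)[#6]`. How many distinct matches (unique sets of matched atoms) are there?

[#6][CX3](=O)[#6] is the SMARTS for a ketone: a carbonyl carbon (no H) flanked by two carbons.
Exactly one fragment in the molecule meets all constraints, giving 1 match.

1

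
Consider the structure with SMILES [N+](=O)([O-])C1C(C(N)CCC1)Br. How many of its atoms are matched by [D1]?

4

The query [D1] means: atom with exactly one heavy-atom neighbour (degree 1).
Check the 11 heavy atoms by environment: 3× C (D3) → no; 3× C (D2) → no; 1× N (charge +1, D3) → no; 1× O (charge -1, D1) → match; 1× O (D1) → match; 1× N (D1) → match; 1× Br (D1) → match.
Summing the matching environments: 1 + 1 + 1 + 1 = 4 matching atoms.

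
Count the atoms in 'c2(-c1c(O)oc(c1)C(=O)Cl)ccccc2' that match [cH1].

The query [cH1] means: aromatic carbon bearing exactly one hydrogen.
Check the 15 heavy atoms by environment: 1× o (aromatic, H0) → no; 4× c (aromatic, H0) → no; 6× c (aromatic, H1) → match; 1× C (H0) → no; 1× O (H0) → no; 1× Cl (H0) → no; 1× O (H1) → no.
That gives 6 matching atoms.

6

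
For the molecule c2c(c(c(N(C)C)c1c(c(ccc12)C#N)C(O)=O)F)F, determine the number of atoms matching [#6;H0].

9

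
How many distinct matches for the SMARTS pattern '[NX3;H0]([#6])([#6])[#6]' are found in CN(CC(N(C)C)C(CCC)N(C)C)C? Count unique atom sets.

[NX3;H0]([#6])([#6])[#6] is the SMARTS for a tertiary amine: a trivalent nitrogen with no H, bonded to three carbons.
The molecule carries 3 separate instances of a dimethylamino group (-N(CH3)2) meeting every constraint; each maps to a distinct set of atoms, giving 3 matches.

3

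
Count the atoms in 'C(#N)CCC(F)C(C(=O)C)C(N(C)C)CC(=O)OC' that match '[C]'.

13

The query [C] means: uppercase C matches aliphatic (non-aromatic) carbon only.
Check the 19 heavy atoms by environment: 13× C → match; 1× F → no; 2× N → no; 3× O → no.
That gives 13 matching atoms.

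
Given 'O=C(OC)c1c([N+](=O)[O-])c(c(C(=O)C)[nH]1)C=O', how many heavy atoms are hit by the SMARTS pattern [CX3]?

3

Check the 17 heavy atoms by environment: 1× n (aromatic, X3) → no; 4× c (aromatic, X3) → no; 3× C (X3) → match; 4× O (X1) → no; 1× O (X2) → no; 2× C (X4) → no; 1× N (charge +1, X3) → no; 1× O (charge -1, X1) → no.
That gives 3 matching atoms.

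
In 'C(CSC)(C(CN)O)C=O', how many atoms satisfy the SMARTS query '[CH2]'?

Check the 10 heavy atoms by environment: 2× C (H2) → match; 3× C (H1) → no; 1× N (H2) → no; 1× O (H1) → no; 1× O (H0) → no; 1× S (H0) → no; 1× C (H3) → no.
That gives 2 matching atoms.

2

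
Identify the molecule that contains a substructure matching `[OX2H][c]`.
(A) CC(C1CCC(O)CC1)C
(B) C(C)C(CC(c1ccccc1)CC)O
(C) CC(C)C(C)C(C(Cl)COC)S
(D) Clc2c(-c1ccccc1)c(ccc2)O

D

[OX2H][c] describes a hydroxyl oxygen attached to an aromatic carbon (a phenol).
(A) has a hydroxyl group (-OH) but the -OH is on an aliphatic carbon, not an aromatic c.
(B) has a hydroxyl group (-OH) but the -OH is on an aliphatic carbon, not an aromatic c.
(C) has a methoxy ether (-OCH3) but the oxygen has H0, not H1.
(D) contains a hydroxyl group (-OH), which satisfies every atom and bond constraint.
So the answer is (D).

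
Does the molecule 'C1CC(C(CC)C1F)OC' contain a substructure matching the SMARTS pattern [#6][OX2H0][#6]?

The pattern [#6][OX2H0][#6] describes an aliphatic oxygen bridging two carbons with no H on the oxygen — an ether.
The molecule carries a methoxy ether (-OCH3), whose atoms satisfy every constraint of the query, so the pattern matches.

Yes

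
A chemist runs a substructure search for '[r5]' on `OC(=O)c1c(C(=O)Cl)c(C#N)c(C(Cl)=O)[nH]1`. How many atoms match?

5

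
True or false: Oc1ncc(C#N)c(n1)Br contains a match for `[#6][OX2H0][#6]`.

The pattern [#6][OX2H0][#6] describes an aliphatic oxygen bridging two carbons with no H on the oxygen — an ether.
The closest candidate here is a hydroxyl group (-OH), but the oxygen has H1, not H0 bridging two carbons. No other fragment satisfies the full query, so there is no match.

False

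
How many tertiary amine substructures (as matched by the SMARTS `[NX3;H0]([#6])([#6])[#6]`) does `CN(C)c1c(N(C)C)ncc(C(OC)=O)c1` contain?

2

[NX3;H0]([#6])([#6])[#6] is the SMARTS for a tertiary amine: a trivalent nitrogen with no H, bonded to three carbons.
The molecule carries 2 separate instances of a dimethylamino group (-N(CH3)2) meeting every constraint; each maps to a distinct set of atoms, giving 2 matches.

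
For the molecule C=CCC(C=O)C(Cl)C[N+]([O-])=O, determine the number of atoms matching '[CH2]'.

Check the 12 heavy atoms by environment: 3× C (H2) → match; 4× C (H1) → no; 2× O (H0) → no; 1× N (charge +1, H0) → no; 1× O (charge -1, H0) → no; 1× Cl (H0) → no.
That gives 3 matching atoms.

3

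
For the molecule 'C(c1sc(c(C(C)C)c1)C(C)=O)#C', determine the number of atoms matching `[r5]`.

5

The query [r5] means: r5 matches atoms in a five-membered ring.
Check the 13 heavy atoms by environment: 1× s (aromatic, in 5-ring) → match; 4× c (aromatic, in 5-ring) → match; 7× C (acyclic) → no; 1× O (acyclic) → no.
Summing the matching environments: 1 + 4 = 5 matching atoms.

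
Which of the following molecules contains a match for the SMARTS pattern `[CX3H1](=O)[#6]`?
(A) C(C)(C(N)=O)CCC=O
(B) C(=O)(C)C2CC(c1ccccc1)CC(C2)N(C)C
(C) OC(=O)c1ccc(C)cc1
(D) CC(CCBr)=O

[CX3H1](=O)[#6] describes an sp2 carbon with one H, double-bonded to O and single-bonded to carbon (an aldehyde).
(A) contains an aldehyde (-CHO), which satisfies every atom and bond constraint.
(B) has an acetyl/ketone group (-C(=O)CH3) but the carbonyl carbon has H0 (two carbon neighbours), not H1.
(C) has a carboxylic acid group (-C(=O)OH) but the carbonyl carbon has H0 and is bonded to O, not H1.
(D) has an acetyl/ketone group (-C(=O)CH3) but the carbonyl carbon has H0 (two carbon neighbours), not H1.
So the answer is (A).

A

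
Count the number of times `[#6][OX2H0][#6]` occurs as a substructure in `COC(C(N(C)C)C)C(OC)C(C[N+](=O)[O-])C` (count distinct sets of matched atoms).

2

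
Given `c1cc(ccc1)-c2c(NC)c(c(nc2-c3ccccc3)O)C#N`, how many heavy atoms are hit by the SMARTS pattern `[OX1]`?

0

Check the 23 heavy atoms by environment: 1× n (aromatic, X2) → no; 17× c (aromatic, X3) → no; 1× C (X2) → no; 1× N (X1) → no; 1× O (X2) → no; 1× N (X3) → no; 1× C (X4) → no.
No environment satisfies the query, so 0 matching atoms.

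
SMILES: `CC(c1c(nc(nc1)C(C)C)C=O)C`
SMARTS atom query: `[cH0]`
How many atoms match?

3

Check the 14 heavy atoms by environment: 2× n (aromatic, H0) → no; 3× c (aromatic, H0) → match; 1× c (aromatic, H1) → no; 3× C (H1) → no; 4× C (H3) → no; 1× O (H0) → no.
That gives 3 matching atoms.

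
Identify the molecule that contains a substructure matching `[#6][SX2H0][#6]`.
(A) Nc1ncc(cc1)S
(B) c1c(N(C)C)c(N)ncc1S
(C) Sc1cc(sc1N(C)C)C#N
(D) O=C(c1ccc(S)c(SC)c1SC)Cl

[#6][SX2H0][#6] describes an aliphatic sulfur bridging two carbons with no H on the sulfur (a thioether).
(A) has a thiol (-SH) but the sulfur has H1, not H0 bridging two carbons.
(B) has a thiol (-SH) but the sulfur has H1, not H0 bridging two carbons.
(C) has a thiol (-SH) but the sulfur has H1, not H0 bridging two carbons.
(D) contains a methylthio ether (-SCH3), which satisfies every atom and bond constraint.
So the answer is (D).

D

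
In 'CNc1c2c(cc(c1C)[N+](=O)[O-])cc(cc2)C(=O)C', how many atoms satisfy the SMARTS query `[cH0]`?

The query [cH0] means: aromatic carbon with no attached hydrogen (substituted or ring-fusion).
Check the 19 heavy atoms by environment: 6× c (aromatic, H0) → match; 4× c (aromatic, H1) → no; 1× N (charge +1, H0) → no; 1× O (charge -1, H0) → no; 2× O (H0) → no; 3× C (H3) → no; 1× C (H0) → no; 1× N (H1) → no.
That gives 6 matching atoms.

6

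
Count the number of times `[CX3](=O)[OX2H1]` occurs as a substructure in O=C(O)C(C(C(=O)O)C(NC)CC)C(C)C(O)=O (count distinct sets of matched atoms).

[CX3](=O)[OX2H1] is the SMARTS for a carboxylic acid: an sp2 carbon double-bonded to O and single-bonded to an -OH oxygen.
The molecule carries 3 separate instances of a carboxylic acid group (-C(=O)OH) meeting every constraint; each maps to a distinct set of atoms, giving 3 matches.

3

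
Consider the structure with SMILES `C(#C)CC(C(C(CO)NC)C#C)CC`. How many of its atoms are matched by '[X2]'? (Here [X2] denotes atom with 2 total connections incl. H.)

The query [X2] means: any atom with exactly two total connections (bonds + H).
Check the 14 heavy atoms by environment: 8× C (X4) → no; 1× O (X2) → match; 4× C (X2) → match; 1× N (X3) → no.
Summing the matching environments: 1 + 4 = 5 matching atoms.

5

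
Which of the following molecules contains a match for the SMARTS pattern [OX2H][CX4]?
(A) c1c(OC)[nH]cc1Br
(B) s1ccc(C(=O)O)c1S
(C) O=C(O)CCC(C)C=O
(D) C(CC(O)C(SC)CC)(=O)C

D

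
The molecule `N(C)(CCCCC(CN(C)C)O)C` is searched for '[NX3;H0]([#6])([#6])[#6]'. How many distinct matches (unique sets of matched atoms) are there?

2

[NX3;H0]([#6])([#6])[#6] is the SMARTS for a tertiary amine: a trivalent nitrogen with no H, bonded to three carbons.
The molecule carries 2 separate instances of a dimethylamino group (-N(CH3)2) meeting every constraint; each maps to a distinct set of atoms, giving 2 matches.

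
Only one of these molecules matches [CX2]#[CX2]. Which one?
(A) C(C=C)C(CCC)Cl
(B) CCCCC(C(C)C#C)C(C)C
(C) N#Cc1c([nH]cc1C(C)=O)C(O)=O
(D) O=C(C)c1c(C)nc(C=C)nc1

[CX2]#[CX2] describes a carbon-carbon triple bond (an alkyne).
(A) has a vinyl group (-CH=CH2) but the C=C is a double bond; both carbons are CX3, not CX2.
(B) contains an ethynyl group (-C#CH), which satisfies every atom and bond constraint.
(C) has a nitrile (-C#N) but the triple bond is C#N, not C#C.
(D) has a vinyl group (-CH=CH2) but the C=C is a double bond; both carbons are CX3, not CX2.
So the answer is (B).

B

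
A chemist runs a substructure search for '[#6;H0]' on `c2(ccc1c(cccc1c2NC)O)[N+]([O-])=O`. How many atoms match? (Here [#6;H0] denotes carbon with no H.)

5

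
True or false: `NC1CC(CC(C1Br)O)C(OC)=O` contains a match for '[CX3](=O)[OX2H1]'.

False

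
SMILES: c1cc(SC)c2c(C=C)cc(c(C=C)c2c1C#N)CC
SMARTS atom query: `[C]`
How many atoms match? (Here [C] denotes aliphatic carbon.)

8

Check the 20 heavy atoms by environment: 10× c (aromatic) → no; 8× C → match; 1× N → no; 1× S → no.
That gives 8 matching atoms.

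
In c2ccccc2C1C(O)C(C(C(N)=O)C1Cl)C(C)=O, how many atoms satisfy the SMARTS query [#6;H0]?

The query [#6;H0] means: any carbon with no attached hydrogen.
Check the 19 heavy atoms by environment: 5× C (H1) → no; 2× C (H0) → match; 2× O (H0) → no; 1× N (H2) → no; 1× C (H3) → no; 1× c (aromatic, H0) → match; 5× c (aromatic, H1) → no; 1× O (H1) → no; 1× Cl (H0) → no.
Summing the matching environments: 2 + 1 = 3 matching atoms.

3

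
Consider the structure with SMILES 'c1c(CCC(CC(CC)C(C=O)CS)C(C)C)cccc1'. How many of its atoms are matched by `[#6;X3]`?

7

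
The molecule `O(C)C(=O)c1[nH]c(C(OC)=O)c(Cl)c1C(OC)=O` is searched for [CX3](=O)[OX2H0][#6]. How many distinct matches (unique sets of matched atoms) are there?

[CX3](=O)[OX2H0][#6] is the SMARTS for an ester: a carbonyl carbon bonded to an oxygen that is itself bonded to carbon (no H on that O).
The molecule carries 3 separate instances of a methyl-ester group (-C(=O)OCH3) meeting every constraint; each maps to a distinct set of atoms, giving 3 matches.

3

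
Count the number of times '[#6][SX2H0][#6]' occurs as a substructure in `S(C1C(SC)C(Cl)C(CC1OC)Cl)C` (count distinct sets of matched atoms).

2

[#6][SX2H0][#6] is the SMARTS for a thioether: an aliphatic sulfur bridging two carbons with no H on the sulfur.
The molecule carries 2 separate instances of a methylthio ether (-SCH3) meeting every constraint; each maps to a distinct set of atoms, giving 2 matches.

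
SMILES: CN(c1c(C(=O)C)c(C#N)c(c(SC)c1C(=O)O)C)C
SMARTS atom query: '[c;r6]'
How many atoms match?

The query [c;r6] means: aromatic carbon that belongs to a six-membered ring.
Check the 20 heavy atoms by environment: 6× c (aromatic, in 6-ring) → match; 8× C (acyclic) → no; 3× O (acyclic) → no; 2× N (acyclic) → no; 1× S (acyclic) → no.
That gives 6 matching atoms.

6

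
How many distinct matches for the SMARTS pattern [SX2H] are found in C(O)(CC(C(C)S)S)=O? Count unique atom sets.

2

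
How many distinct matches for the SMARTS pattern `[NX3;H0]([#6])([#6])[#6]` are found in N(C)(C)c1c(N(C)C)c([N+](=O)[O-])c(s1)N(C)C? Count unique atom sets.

3

[NX3;H0]([#6])([#6])[#6] is the SMARTS for a tertiary amine: a trivalent nitrogen with no H, bonded to three carbons.
The molecule carries 3 separate instances of a dimethylamino group (-N(CH3)2) meeting every constraint; each maps to a distinct set of atoms, giving 3 matches.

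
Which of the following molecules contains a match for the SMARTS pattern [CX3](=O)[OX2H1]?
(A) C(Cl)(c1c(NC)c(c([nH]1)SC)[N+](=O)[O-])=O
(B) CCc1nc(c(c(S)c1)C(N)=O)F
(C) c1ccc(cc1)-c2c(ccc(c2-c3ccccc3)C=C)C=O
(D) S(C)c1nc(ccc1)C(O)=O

D

[CX3](=O)[OX2H1] describes an sp2 carbon double-bonded to O and single-bonded to an -OH oxygen (a carboxylic acid).
(A) has an acyl chloride (-C(=O)Cl) but the carbonyl is bonded to Cl, not to an -OH oxygen.
(B) has a primary amide (-C(=O)NH2) but the carbonyl is bonded to N, not to an -OH oxygen.
(C) has an aldehyde (-CHO) but there is no singly-bonded oxygen on the carbonyl carbon.
(D) contains a carboxylic acid group (-C(=O)OH), which satisfies every atom and bond constraint.
So the answer is (D).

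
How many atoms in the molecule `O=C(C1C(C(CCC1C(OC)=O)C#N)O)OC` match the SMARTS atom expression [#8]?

The query [#8] means: #8 matches any oxygen atom.
Check the 17 heavy atoms by environment: 11× C → no; 5× O → match; 1× N → no.
That gives 5 matching atoms.

5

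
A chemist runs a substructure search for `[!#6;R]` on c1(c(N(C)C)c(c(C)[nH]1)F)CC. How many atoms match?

1

Check the 12 heavy atoms by environment: 1× n (aromatic, in 5-ring) → match; 4× c (aromatic, in 5-ring) → no; 5× C (acyclic) → no; 1× F (acyclic) → no; 1× N (acyclic) → no.
That gives 1 matching atom.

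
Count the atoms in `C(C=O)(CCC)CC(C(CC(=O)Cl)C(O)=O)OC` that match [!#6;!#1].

6

The query [!#6;!#1] means: not carbon and not hydrogen — any heteroatom.
Check the 18 heavy atoms by environment: 12× C → no; 5× O → match; 1× Cl → match.
Summing the matching environments: 5 + 1 = 6 matching atoms.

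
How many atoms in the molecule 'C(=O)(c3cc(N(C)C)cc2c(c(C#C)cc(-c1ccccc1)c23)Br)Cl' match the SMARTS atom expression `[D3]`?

10

The query [D3] means: atom with exactly three heavy-atom neighbours.
Check the 25 heavy atoms by environment: 8× c (aromatic, D3) → match; 8× c (aromatic, D2) → no; 1× C (D3) → match; 1× O (D1) → no; 1× Cl (D1) → no; 1× C (D2) → no; 3× C (D1) → no; 1× Br (D1) → no; 1× N (D3) → match.
Summing the matching environments: 8 + 1 + 1 = 10 matching atoms.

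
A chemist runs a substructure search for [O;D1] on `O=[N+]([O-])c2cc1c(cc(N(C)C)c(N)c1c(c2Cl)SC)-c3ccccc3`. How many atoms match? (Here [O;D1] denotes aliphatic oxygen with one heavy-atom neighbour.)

2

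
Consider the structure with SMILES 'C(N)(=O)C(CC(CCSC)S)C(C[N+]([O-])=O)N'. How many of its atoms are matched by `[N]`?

3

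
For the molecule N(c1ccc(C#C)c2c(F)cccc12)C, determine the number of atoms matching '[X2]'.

The query [X2] means: any atom with exactly two total connections (bonds + H).
Check the 15 heavy atoms by environment: 10× c (aromatic, X3) → no; 1× N (X3) → no; 1× C (X4) → no; 1× F (X1) → no; 2× C (X2) → match.
That gives 2 matching atoms.

2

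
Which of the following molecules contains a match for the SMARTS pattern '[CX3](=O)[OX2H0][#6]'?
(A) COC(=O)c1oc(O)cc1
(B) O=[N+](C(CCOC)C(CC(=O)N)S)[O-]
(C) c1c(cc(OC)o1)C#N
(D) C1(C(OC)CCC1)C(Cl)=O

A

[CX3](=O)[OX2H0][#6] describes a carbonyl carbon bonded to an oxygen that is itself bonded to carbon (no H on that O) (an ester).
(A) contains a methyl-ester group (-C(=O)OCH3), which satisfies every atom and bond constraint.
(B) has a methoxy ether (-OCH3) but the ether oxygen is not adjacent to a C=O carbon.
(C) has a methoxy ether (-OCH3) but the ether oxygen is not adjacent to a C=O carbon.
(D) has a methoxy ether (-OCH3) but the ether oxygen is not adjacent to a C=O carbon.
So the answer is (A).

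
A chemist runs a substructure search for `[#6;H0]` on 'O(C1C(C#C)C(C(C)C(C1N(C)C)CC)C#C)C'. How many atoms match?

2

The query [#6;H0] means: any carbon with no attached hydrogen.
Check the 18 heavy atoms by environment: 8× C (H1) → no; 2× C (H0) → match; 1× N (H0) → no; 5× C (H3) → no; 1× O (H0) → no; 1× C (H2) → no.
That gives 2 matching atoms.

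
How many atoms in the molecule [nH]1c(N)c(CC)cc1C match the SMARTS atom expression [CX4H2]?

1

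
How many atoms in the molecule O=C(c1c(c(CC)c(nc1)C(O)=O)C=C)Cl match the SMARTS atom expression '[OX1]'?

2

The query [OX1] means: aliphatic oxygen with one total connection — typically a carbonyl =O or an oxide.
Check the 16 heavy atoms by environment: 1× n (aromatic, X2) → no; 5× c (aromatic, X3) → no; 4× C (X3) → no; 2× O (X1) → match; 1× Cl (X1) → no; 1× O (X2) → no; 2× C (X4) → no.
That gives 2 matching atoms.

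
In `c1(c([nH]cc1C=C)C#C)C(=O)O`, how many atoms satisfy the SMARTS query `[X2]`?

3

The query [X2] means: any atom with exactly two total connections (bonds + H).
Check the 12 heavy atoms by environment: 1× n (aromatic, X3) → no; 4× c (aromatic, X3) → no; 3× C (X3) → no; 1× O (X1) → no; 1× O (X2) → match; 2× C (X2) → match.
Summing the matching environments: 1 + 2 = 3 matching atoms.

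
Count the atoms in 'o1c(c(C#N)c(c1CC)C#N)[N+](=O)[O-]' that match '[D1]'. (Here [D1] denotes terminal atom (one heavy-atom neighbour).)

The query [D1] means: atom with exactly one heavy-atom neighbour (degree 1).
Check the 14 heavy atoms by environment: 1× o (aromatic, D2) → no; 4× c (aromatic, D3) → no; 3× C (D2) → no; 2× N (D1) → match; 1× C (D1) → match; 1× N (charge +1, D3) → no; 1× O (charge -1, D1) → match; 1× O (D1) → match.
Summing the matching environments: 2 + 1 + 1 + 1 = 5 matching atoms.

5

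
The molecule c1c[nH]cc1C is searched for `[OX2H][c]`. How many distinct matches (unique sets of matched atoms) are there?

0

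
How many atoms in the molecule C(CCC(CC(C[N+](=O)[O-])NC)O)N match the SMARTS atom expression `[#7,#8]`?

The query [#7,#8] means: nitrogen or oxygen (comma = OR).
Check the 14 heavy atoms by environment: 8× C → no; 2× N → match; 2× O → match; 1× N (charge +1) → match; 1× O (charge -1) → match.
Summing the matching environments: 2 + 2 + 1 + 1 = 6 matching atoms.

6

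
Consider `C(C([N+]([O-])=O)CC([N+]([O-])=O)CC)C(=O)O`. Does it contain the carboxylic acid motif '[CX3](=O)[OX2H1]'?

Yes

The pattern [CX3](=O)[OX2H1] describes an sp2 carbon double-bonded to O and single-bonded to an -OH oxygen — a carboxylic acid.
The molecule carries a carboxylic acid group (-C(=O)OH), whose atoms satisfy every constraint of the query, so the pattern matches.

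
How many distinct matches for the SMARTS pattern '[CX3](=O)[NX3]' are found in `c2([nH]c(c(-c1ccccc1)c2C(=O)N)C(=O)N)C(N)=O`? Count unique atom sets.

3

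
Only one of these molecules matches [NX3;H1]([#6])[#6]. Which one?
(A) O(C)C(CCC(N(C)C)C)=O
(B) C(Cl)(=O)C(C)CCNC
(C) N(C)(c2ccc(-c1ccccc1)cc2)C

B

[NX3;H1]([#6])[#6] describes a trivalent nitrogen with one H, bonded to two carbons (a secondary amine).
(A) has a dimethylamino group (-N(CH3)2) but the nitrogen has H0, not H1.
(B) contains an N-methylamino group (-NHCH3), which satisfies every atom and bond constraint.
(C) has a dimethylamino group (-N(CH3)2) but the nitrogen has H0, not H1.
So the answer is (B).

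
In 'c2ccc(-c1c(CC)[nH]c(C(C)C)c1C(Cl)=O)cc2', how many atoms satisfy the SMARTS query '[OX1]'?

The query [OX1] means: aliphatic oxygen with one total connection — typically a carbonyl =O or an oxide.
Check the 19 heavy atoms by environment: 1× n (aromatic, X3) → no; 10× c (aromatic, X3) → no; 5× C (X4) → no; 1× C (X3) → no; 1× O (X1) → match; 1× Cl (X1) → no.
That gives 1 matching atom.

1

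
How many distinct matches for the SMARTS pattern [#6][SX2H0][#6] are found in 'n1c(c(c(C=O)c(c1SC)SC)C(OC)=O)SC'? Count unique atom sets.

[#6][SX2H0][#6] is the SMARTS for a thioether: an aliphatic sulfur bridging two carbons with no H on the sulfur.
The molecule carries 3 separate instances of a methylthio ether (-SCH3) meeting every constraint; each maps to a distinct set of atoms, giving 3 matches.

3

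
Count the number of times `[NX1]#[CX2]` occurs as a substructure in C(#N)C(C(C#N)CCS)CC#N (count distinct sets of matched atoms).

[NX1]#[CX2] is the SMARTS for a nitrile: a nitrogen triple-bonded to a two-connected carbon.
The molecule carries 3 separate instances of a nitrile (-C#N) meeting every constraint; each maps to a distinct set of atoms, giving 3 matches.

3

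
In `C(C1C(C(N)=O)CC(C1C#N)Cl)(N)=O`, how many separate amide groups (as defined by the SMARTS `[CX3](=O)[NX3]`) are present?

[CX3](=O)[NX3] is the SMARTS for an amide: a carbonyl carbon bonded to a trivalent nitrogen.
The molecule carries 2 separate instances of a primary amide (-C(=O)NH2) meeting every constraint; each maps to a distinct set of atoms, giving 2 matches.

2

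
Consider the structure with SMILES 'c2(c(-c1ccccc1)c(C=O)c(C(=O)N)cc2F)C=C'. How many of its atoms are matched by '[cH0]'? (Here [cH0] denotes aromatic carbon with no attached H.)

The query [cH0] means: aromatic carbon with no attached hydrogen (substituted or ring-fusion).
Check the 20 heavy atoms by environment: 6× c (aromatic, H1) → no; 6× c (aromatic, H0) → match; 1× C (H0) → no; 2× O (H0) → no; 1× N (H2) → no; 2× C (H1) → no; 1× C (H2) → no; 1× F (H0) → no.
That gives 6 matching atoms.

6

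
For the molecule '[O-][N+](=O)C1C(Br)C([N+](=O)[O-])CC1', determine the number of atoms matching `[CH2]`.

The query [CH2] means: aliphatic carbon with exactly two hydrogens.
Check the 12 heavy atoms by environment: 3× C (H1) → no; 2× C (H2) → match; 2× N (charge +1, H0) → no; 2× O (charge -1, H0) → no; 2× O (H0) → no; 1× Br (H0) → no.
That gives 2 matching atoms.

2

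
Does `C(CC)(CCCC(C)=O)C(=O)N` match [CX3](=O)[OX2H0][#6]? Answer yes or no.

No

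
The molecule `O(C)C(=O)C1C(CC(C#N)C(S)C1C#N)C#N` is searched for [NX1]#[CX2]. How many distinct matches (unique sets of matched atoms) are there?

3

[NX1]#[CX2] is the SMARTS for a nitrile: a nitrogen triple-bonded to a two-connected carbon.
The molecule carries 3 separate instances of a nitrile (-C#N) meeting every constraint; each maps to a distinct set of atoms, giving 3 matches.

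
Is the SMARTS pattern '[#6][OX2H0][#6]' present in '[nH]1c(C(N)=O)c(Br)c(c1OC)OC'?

Yes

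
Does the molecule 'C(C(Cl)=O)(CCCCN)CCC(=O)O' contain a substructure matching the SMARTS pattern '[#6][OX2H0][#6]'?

No

The pattern [#6][OX2H0][#6] describes an aliphatic oxygen bridging two carbons with no H on the oxygen — an ether.
The closest candidate here is a carboxylic acid group (-C(=O)OH), but the -OH oxygen has H1; the =O is OX1, not OX2. No other fragment satisfies the full query, so there is no match.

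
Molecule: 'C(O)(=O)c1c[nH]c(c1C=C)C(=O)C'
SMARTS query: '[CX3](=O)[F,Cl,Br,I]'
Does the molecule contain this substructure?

The pattern [CX3](=O)[F,Cl,Br,I] describes a carbonyl carbon bonded to a halogen — an acyl halide.
The closest candidate here is a carboxylic acid group (-C(=O)OH), but the carbonyl is bonded to -OH, not to a halogen. No other fragment satisfies the full query, so there is no match.

No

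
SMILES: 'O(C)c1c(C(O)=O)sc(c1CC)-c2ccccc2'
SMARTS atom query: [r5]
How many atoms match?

5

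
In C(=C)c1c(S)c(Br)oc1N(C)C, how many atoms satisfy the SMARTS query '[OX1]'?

0

Check the 12 heavy atoms by environment: 1× o (aromatic, X2) → no; 4× c (aromatic, X3) → no; 1× S (X2) → no; 2× C (X3) → no; 1× N (X3) → no; 2× C (X4) → no; 1× Br (X1) → no.
No environment satisfies the query, so 0 matching atoms.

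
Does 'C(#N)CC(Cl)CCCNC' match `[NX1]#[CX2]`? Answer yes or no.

Yes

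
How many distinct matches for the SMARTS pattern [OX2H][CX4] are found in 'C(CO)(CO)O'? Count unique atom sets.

3

[OX2H][CX4] is the SMARTS for an aliphatic alcohol: a hydroxyl oxygen bound to an sp3 (X4) carbon.
The molecule carries 3 separate instances of a hydroxyl group (-OH) meeting every constraint; each maps to a distinct set of atoms, giving 3 matches.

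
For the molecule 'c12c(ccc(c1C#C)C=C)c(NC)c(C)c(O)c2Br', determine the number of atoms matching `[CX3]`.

The query [CX3] means: C with X3: aliphatic carbon with exactly 3 total connections.
Check the 19 heavy atoms by environment: 10× c (aromatic, X3) → no; 1× O (X2) → no; 2× C (X2) → no; 1× N (X3) → no; 2× C (X4) → no; 1× Br (X1) → no; 2× C (X3) → match.
That gives 2 matching atoms.

2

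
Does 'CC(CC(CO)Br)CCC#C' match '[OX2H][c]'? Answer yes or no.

No

The pattern [OX2H][c] describes a hydroxyl oxygen attached to an aromatic carbon — a phenol.
The closest candidate here is a hydroxyl group (-OH), but the -OH is on an aliphatic carbon, not an aromatic c. No other fragment satisfies the full query, so there is no match.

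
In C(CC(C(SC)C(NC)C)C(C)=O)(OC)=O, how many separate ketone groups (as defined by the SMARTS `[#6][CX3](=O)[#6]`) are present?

1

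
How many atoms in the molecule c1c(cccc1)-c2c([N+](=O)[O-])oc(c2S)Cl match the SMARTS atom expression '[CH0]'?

The query [CH0] means: aliphatic carbon with no attached hydrogen.
Check the 16 heavy atoms by environment: 1× o (aromatic, H0) → no; 5× c (aromatic, H0) → no; 1× S (H1) → no; 1× N (charge +1, H0) → no; 1× O (charge -1, H0) → no; 1× O (H0) → no; 5× c (aromatic, H1) → no; 1× Cl (H0) → no.
No environment satisfies the query, so 0 matching atoms.

0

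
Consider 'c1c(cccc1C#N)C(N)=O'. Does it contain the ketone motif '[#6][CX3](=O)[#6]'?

The pattern [#6][CX3](=O)[#6] describes a carbonyl carbon (no H) flanked by two carbons — a ketone.
The closest candidate here is a primary amide (-C(=O)NH2), but one neighbour of the carbonyl carbon is N, not C. No other fragment satisfies the full query, so there is no match.

No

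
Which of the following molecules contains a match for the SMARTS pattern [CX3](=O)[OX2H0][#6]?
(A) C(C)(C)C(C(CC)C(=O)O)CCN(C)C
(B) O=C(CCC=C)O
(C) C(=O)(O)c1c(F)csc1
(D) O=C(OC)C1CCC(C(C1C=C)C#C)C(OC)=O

[CX3](=O)[OX2H0][#6] describes a carbonyl carbon bonded to an oxygen that is itself bonded to carbon (no H on that O) (an ester).
(A) has a carboxylic acid group (-C(=O)OH) but the singly-bonded O carries H (OX2H1, not H0).
(B) has a carboxylic acid group (-C(=O)OH) but the singly-bonded O carries H (OX2H1, not H0).
(C) has a carboxylic acid group (-C(=O)OH) but the singly-bonded O carries H (OX2H1, not H0).
(D) contains a methyl-ester group (-C(=O)OCH3), which satisfies every atom and bond constraint.
So the answer is (D).

D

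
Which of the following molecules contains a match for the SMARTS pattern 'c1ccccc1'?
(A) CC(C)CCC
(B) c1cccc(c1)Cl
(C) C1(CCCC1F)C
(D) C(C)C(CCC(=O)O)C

c1ccccc1 describes six aromatic carbons in a ring (a benzene ring).
(A) has a methyl group (-CH3) but no six-membered all-carbon aromatic ring is present.
(B) contains the required atom environment, so the pattern matches.
(C) has a methyl group (-CH3) but no six-membered all-carbon aromatic ring is present.
(D) has a methyl group (-CH3) but no six-membered all-carbon aromatic ring is present.
So the answer is (B).

B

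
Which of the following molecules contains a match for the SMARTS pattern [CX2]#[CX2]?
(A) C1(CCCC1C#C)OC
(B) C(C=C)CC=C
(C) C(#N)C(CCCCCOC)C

[CX2]#[CX2] describes a carbon-carbon triple bond (an alkyne).
(A) contains an ethynyl group (-C#CH), which satisfies every atom and bond constraint.
(B) has a vinyl group (-CH=CH2) but the C=C is a double bond; both carbons are CX3, not CX2.
(C) has a nitrile (-C#N) but the triple bond is C#N, not C#C.
So the answer is (A).

A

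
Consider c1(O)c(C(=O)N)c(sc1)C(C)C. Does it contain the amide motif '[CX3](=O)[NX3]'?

The pattern [CX3](=O)[NX3] describes a carbonyl carbon bonded to a trivalent nitrogen — an amide.
The molecule carries a primary amide (-C(=O)NH2), whose atoms satisfy every constraint of the query, so the pattern matches.

Yes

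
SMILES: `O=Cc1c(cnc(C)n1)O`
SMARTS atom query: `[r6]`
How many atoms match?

6

Check the 10 heavy atoms by environment: 2× n (aromatic, in 6-ring) → match; 4× c (aromatic, in 6-ring) → match; 2× O (acyclic) → no; 2× C (acyclic) → no.
Summing the matching environments: 2 + 4 = 6 matching atoms.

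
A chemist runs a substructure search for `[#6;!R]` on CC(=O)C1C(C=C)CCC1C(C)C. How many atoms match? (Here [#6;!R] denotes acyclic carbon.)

The query [#6;!R] means: carbon not in any ring.
Check the 13 heavy atoms by environment: 5× C (in 5-ring) → no; 7× C (acyclic) → match; 1× O (acyclic) → no.
That gives 7 matching atoms.

7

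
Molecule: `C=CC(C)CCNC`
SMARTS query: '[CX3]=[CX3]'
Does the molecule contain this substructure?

Yes

The pattern [CX3]=[CX3] describes a non-aromatic C=C double bond between two sp2 carbons — an alkene.
The molecule carries a vinyl group (-CH=CH2), whose atoms satisfy every constraint of the query, so the pattern matches.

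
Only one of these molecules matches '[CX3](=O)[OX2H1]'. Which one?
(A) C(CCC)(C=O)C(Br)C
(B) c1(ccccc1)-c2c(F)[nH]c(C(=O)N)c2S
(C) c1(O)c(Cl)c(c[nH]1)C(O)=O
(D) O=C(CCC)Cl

C

[CX3](=O)[OX2H1] describes an sp2 carbon double-bonded to O and single-bonded to an -OH oxygen (a carboxylic acid).
(A) has an aldehyde (-CHO) but there is no singly-bonded oxygen on the carbonyl carbon.
(B) has a primary amide (-C(=O)NH2) but the carbonyl is bonded to N, not to an -OH oxygen.
(C) contains a carboxylic acid group (-C(=O)OH), which satisfies every atom and bond constraint.
(D) has an acyl chloride (-C(=O)Cl) but the carbonyl is bonded to Cl, not to an -OH oxygen.
So the answer is (C).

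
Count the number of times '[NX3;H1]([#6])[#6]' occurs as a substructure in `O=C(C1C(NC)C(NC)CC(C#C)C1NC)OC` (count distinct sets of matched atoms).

[NX3;H1]([#6])[#6] is the SMARTS for a secondary amine: a trivalent nitrogen with one H, bonded to two carbons.
The molecule carries 3 separate instances of an N-methylamino group (-NHCH3) meeting every constraint; each maps to a distinct set of atoms, giving 3 matches.

3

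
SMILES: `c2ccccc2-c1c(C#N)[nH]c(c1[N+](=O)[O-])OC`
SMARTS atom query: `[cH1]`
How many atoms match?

5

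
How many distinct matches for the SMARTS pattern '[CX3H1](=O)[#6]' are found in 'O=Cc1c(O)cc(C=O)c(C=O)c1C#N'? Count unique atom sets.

3

[CX3H1](=O)[#6] is the SMARTS for an aldehyde: an sp2 carbon with one H, double-bonded to O and single-bonded to carbon.
The molecule carries 3 separate instances of an aldehyde (-CHO) meeting every constraint; each maps to a distinct set of atoms, giving 3 matches.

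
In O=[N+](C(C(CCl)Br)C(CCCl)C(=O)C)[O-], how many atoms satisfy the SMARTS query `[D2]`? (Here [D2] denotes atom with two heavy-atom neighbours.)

3

Check the 15 heavy atoms by environment: 3× C (D2) → match; 4× C (D3) → no; 1× N (charge +1, D3) → no; 1× O (charge -1, D1) → no; 2× O (D1) → no; 1× Br (D1) → no; 2× Cl (D1) → no; 1× C (D1) → no.
That gives 3 matching atoms.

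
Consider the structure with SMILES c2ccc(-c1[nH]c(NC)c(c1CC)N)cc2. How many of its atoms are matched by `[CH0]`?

The query [CH0] means: aliphatic carbon with no attached hydrogen.
Check the 16 heavy atoms by environment: 1× n (aromatic, H1) → no; 5× c (aromatic, H0) → no; 1× N (H1) → no; 2× C (H3) → no; 1× N (H2) → no; 5× c (aromatic, H1) → no; 1× C (H2) → no.
No environment satisfies the query, so 0 matching atoms.

0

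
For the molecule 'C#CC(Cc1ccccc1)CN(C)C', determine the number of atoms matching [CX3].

0

The query [CX3] means: C with X3: aliphatic carbon with exactly 3 total connections.
Check the 14 heavy atoms by environment: 5× C (X4) → no; 6× c (aromatic, X3) → no; 1× N (X3) → no; 2× C (X2) → no.
No environment satisfies the query, so 0 matching atoms.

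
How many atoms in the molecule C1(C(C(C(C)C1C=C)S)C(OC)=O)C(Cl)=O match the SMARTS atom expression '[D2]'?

2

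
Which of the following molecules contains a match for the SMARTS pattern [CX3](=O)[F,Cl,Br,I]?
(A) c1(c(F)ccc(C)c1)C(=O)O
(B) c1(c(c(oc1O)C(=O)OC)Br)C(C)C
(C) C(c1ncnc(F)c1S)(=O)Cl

C

[CX3](=O)[F,Cl,Br,I] describes a carbonyl carbon bonded to a halogen (an acyl halide).
(A) has a carboxylic acid group (-C(=O)OH) but the carbonyl is bonded to -OH, not to a halogen.
(B) has a methyl-ester group (-C(=O)OCH3) but the carbonyl is bonded to -O-C, not to a halogen.
(C) contains an acyl chloride (-C(=O)Cl), which satisfies every atom and bond constraint.
So the answer is (C).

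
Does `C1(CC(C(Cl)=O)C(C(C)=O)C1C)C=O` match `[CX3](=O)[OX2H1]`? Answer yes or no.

No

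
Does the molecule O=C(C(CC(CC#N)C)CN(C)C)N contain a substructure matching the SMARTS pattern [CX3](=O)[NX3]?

Yes

The pattern [CX3](=O)[NX3] describes a carbonyl carbon bonded to a trivalent nitrogen — an amide.
The molecule carries a primary amide (-C(=O)NH2), whose atoms satisfy every constraint of the query, so the pattern matches.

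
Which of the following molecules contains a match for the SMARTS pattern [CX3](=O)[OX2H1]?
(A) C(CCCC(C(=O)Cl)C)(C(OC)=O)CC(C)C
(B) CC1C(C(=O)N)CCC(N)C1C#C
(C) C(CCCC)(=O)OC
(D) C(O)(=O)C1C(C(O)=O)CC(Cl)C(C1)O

D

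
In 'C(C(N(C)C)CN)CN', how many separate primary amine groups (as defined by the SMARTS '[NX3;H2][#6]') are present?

2

[NX3;H2][#6] is the SMARTS for a primary amine: a trivalent nitrogen with two H attached to carbon.
The molecule carries 2 separate instances of a primary amino group (-NH2) meeting every constraint; each maps to a distinct set of atoms, giving 2 matches.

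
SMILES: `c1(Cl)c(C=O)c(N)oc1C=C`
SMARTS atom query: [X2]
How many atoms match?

1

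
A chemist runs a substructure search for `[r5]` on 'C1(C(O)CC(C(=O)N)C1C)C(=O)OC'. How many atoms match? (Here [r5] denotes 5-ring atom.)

The query [r5] means: r5 matches atoms in a five-membered ring.
Check the 14 heavy atoms by environment: 5× C (in 5-ring) → match; 4× C (acyclic) → no; 4× O (acyclic) → no; 1× N (acyclic) → no.
That gives 5 matching atoms.

5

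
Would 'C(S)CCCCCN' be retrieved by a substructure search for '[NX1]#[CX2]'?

The pattern [NX1]#[CX2] describes a nitrogen triple-bonded to a two-connected carbon — a nitrile.
The closest candidate here is a primary amino group (-NH2), but the nitrogen is NX3 (three connections), not NX1 triple-bonded. No other fragment satisfies the full query, so there is no match.

No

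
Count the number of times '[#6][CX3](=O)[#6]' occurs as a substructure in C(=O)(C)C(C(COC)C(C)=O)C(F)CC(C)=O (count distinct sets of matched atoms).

3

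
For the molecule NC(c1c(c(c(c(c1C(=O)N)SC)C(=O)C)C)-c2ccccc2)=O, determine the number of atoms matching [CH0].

The query [CH0] means: aliphatic carbon with no attached hydrogen.
Check the 24 heavy atoms by environment: 7× c (aromatic, H0) → no; 5× c (aromatic, H1) → no; 3× C (H3) → no; 3× C (H0) → match; 3× O (H0) → no; 2× N (H2) → no; 1× S (H0) → no.
That gives 3 matching atoms.

3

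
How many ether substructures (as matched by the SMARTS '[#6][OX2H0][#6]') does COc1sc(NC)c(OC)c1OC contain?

3

[#6][OX2H0][#6] is the SMARTS for an ether: an aliphatic oxygen bridging two carbons with no H on the oxygen.
The molecule carries 3 separate instances of a methoxy ether (-OCH3) meeting every constraint; each maps to a distinct set of atoms, giving 3 matches.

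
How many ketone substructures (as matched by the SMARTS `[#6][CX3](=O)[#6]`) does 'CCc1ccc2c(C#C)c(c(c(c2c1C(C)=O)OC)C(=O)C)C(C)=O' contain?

3

[#6][CX3](=O)[#6] is the SMARTS for a ketone: a carbonyl carbon (no H) flanked by two carbons.
The molecule carries 3 separate instances of an acetyl/ketone group (-C(=O)CH3) meeting every constraint; each maps to a distinct set of atoms, giving 3 matches.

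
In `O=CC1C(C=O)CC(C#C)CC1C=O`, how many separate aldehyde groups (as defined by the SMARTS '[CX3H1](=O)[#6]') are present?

[CX3H1](=O)[#6] is the SMARTS for an aldehyde: an sp2 carbon with one H, double-bonded to O and single-bonded to carbon.
The molecule carries 3 separate instances of an aldehyde (-CHO) meeting every constraint; each maps to a distinct set of atoms, giving 3 matches.

3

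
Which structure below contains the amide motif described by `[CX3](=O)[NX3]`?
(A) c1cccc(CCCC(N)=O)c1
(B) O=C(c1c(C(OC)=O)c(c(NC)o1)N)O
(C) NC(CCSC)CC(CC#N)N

[CX3](=O)[NX3] describes a carbonyl carbon bonded to a trivalent nitrogen (an amide).
(A) contains a primary amide (-C(=O)NH2), which satisfies every atom and bond constraint.
(B) has a primary amino group (-NH2) but the -NH2 is not attached to a carbonyl carbon.
(C) has a primary amino group (-NH2) but the -NH2 is not attached to a carbonyl carbon.
So the answer is (A).

A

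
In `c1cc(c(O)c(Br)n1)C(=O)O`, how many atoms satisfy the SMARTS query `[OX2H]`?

Check the 11 heavy atoms by environment: 1× n (aromatic, H0, X2) → no; 2× c (aromatic, H1, X3) → no; 3× c (aromatic, H0, X3) → no; 1× Br (H0, X1) → no; 2× O (H1, X2) → match; 1× C (H0, X3) → no; 1× O (H0, X1) → no.
That gives 2 matching atoms.

2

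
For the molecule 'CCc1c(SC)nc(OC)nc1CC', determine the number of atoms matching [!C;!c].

4

The query [!C;!c] means: neither aliphatic nor aromatic carbon — same as [!#6].
Check the 14 heavy atoms by environment: 2× n (aromatic) → match; 4× c (aromatic) → no; 6× C → no; 1× O → match; 1× S → match.
Summing the matching environments: 2 + 1 + 1 = 4 matching atoms.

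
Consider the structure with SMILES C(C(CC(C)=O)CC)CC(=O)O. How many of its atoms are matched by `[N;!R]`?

0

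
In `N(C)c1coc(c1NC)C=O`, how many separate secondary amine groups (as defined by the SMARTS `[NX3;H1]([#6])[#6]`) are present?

2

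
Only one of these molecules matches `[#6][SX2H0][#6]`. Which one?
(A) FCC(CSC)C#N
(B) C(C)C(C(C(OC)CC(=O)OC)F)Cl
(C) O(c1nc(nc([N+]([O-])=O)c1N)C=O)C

A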